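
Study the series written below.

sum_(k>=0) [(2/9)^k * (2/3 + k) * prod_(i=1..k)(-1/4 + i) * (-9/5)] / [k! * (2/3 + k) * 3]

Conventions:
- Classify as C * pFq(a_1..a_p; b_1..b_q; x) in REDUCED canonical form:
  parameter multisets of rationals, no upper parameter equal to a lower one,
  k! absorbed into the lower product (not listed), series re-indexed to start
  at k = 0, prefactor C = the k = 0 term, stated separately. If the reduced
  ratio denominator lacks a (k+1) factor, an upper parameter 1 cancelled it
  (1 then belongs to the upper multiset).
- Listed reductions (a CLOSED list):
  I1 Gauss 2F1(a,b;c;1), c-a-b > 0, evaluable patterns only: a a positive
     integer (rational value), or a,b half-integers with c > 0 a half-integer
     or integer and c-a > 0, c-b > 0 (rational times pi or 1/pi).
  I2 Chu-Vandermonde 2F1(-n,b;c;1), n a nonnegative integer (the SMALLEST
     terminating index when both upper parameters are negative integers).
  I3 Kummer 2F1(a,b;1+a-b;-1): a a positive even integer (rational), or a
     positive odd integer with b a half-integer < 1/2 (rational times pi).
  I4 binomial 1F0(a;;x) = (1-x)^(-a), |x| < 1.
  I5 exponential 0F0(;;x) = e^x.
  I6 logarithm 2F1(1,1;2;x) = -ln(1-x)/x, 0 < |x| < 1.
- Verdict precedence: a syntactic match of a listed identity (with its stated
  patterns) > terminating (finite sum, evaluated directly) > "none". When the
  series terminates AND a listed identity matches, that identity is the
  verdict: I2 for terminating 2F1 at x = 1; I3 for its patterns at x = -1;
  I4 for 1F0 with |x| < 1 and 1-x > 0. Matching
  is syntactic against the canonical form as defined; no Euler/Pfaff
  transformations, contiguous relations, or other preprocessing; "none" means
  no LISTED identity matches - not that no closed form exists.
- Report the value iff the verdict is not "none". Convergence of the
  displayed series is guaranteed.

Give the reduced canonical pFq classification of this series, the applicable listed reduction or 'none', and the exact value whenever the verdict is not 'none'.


Canonical form: C = -3/5 times 1F0 with upper {3/4}, lower {-}, x = 2/9. Verdict: this is the binomial series (I4) (the 1F0 binomial series: exponent -3/4, x = 2/9). Its exact value is (-3/5) * (7/9)^(-3/4).

Key step: t_0 being -3/5, the constant factors (C = -3/5) combine into one prefactor.
Consecutive-term ratio: r(k) = (2/9) * (k+3/4) / [(k+1)] - rational in k. x = (2/9); t_0 = -3/5; negate the roots.


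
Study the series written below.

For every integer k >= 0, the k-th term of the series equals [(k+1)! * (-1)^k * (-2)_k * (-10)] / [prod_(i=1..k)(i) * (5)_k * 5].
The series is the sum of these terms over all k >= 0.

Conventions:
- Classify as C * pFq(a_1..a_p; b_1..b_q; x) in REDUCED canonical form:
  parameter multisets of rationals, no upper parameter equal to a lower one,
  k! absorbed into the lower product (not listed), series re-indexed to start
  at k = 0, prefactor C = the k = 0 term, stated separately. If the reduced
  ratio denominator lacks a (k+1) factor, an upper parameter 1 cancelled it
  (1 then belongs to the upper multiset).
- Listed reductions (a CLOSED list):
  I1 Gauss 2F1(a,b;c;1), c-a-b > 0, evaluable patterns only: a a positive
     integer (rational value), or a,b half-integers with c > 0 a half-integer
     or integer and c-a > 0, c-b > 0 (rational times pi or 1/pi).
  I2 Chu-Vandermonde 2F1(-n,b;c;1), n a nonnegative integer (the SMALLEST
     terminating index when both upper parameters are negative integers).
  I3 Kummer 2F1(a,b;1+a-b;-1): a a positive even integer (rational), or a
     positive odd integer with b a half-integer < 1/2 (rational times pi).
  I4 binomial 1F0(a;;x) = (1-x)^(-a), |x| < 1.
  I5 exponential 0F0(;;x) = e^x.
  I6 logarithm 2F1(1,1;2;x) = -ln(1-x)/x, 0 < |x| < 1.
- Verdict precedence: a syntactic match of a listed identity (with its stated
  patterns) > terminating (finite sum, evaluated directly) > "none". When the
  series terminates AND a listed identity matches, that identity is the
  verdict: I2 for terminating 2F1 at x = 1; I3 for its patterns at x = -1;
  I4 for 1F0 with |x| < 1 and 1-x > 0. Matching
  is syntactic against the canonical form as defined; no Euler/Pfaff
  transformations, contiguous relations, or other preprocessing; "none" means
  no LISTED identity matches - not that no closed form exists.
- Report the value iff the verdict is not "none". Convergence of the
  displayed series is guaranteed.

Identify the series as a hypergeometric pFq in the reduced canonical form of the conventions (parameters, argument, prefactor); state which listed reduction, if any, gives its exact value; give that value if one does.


With C = -2: the canonical form is 2F1(-2, 2; 5; -1). Verdict: Kummer's theorem (I3) applies (x = -1; c = 5 equals 1+a-b for upper {-2, 2}: listed pattern). Exact value: -4.

Structural cue: t_0 = -2 here, and the product of the first k integers (prefactor -2) is k!.
Consecutive-term ratio: r(k) = (-1) * (k-2) (k+2) / [(k+5) (k+1)] ; factor over Q: parameters, x = (-1), and C = -2.


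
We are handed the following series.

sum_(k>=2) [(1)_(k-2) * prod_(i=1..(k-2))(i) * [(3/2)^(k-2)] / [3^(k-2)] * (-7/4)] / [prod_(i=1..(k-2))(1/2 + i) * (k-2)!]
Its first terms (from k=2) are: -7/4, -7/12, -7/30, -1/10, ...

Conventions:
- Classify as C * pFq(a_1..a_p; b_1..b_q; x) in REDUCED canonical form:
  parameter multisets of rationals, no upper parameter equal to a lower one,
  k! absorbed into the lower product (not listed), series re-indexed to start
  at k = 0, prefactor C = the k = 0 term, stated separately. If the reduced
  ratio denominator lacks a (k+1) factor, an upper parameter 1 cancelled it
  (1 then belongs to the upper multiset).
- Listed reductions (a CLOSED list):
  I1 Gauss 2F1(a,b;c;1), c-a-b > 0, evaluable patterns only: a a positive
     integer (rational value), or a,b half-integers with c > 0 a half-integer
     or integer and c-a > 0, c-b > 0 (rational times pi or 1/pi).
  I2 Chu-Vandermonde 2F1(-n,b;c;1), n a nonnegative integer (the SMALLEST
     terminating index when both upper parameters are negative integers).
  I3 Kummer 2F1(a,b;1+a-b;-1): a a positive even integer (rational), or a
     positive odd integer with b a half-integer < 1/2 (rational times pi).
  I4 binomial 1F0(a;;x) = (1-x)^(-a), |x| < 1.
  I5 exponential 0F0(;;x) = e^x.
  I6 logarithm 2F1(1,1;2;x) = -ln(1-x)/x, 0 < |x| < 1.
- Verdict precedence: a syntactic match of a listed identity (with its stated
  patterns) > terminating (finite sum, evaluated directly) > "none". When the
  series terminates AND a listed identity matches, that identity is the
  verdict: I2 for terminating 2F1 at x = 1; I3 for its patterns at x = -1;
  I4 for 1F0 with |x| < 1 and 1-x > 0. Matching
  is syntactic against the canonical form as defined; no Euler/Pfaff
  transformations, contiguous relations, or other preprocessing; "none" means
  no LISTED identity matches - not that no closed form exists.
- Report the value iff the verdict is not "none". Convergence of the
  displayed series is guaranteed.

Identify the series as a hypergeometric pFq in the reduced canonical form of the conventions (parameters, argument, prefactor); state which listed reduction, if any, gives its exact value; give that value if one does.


At argument 1/2: a 2F1 with upper {1, 1}, lower {3/2}, scaled by C = -7/4. Verdict: none - this 2F1 at x = 1/2 matches no listed pattern, and upper {1, 1} holds no stopper.

The tell: t_0 = -7/4 here, and the lower running product (prefactor -7/4) is a rising factorial.
Consecutive-term ratio: r(k) = (1/2) * (k+1) (k+1) / [(k+3/2) (k+1)] - rational in k, leading ratio (1/2); with t_0 = -7/4, classification follows.


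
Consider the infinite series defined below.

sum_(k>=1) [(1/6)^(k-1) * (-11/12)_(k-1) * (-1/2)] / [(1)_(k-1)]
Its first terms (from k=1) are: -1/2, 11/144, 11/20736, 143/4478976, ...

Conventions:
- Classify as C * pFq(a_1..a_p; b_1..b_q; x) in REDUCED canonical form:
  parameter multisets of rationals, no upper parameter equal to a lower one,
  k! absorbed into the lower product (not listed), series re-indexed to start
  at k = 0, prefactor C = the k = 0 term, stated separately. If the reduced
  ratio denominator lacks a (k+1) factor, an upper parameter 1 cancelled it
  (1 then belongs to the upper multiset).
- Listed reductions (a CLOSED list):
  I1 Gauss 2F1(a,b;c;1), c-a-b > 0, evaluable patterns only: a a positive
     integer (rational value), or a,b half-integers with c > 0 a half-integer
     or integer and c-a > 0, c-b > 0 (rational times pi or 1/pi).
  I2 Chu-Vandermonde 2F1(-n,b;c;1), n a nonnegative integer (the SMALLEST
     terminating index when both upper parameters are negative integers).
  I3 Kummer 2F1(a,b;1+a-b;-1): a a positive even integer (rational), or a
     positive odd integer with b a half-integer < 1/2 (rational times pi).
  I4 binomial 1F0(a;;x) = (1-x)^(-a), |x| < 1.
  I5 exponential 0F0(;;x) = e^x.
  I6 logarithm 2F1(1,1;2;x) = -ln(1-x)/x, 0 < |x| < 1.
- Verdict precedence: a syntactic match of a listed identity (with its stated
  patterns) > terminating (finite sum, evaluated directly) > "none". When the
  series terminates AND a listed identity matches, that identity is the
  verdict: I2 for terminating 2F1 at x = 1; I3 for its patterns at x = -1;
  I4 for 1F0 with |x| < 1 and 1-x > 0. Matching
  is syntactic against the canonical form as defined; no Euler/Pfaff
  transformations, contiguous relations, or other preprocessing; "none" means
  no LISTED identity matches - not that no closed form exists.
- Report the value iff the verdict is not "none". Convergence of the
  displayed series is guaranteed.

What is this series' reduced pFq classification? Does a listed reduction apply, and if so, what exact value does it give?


x = 1/6 here; the reduced form reads 1F0, upper {-11/12}, lower {-}, C = -1/2. Verdict at x = 1/6: the binomial series (I4) matches (the 1F0 binomial series: exponent 11/12, x = 1/6). Its exact value is (-1/2) * (5/6)^(11/12).

Structural cue: from the first term -1/2: (1)_k (prefactor -1/2) is k! itself.
Term ratio: r(k) = (1/6) * (k-11/12) / [(k+1)] ; factor over Q: parameters, x = (1/6), and C = -1/2.


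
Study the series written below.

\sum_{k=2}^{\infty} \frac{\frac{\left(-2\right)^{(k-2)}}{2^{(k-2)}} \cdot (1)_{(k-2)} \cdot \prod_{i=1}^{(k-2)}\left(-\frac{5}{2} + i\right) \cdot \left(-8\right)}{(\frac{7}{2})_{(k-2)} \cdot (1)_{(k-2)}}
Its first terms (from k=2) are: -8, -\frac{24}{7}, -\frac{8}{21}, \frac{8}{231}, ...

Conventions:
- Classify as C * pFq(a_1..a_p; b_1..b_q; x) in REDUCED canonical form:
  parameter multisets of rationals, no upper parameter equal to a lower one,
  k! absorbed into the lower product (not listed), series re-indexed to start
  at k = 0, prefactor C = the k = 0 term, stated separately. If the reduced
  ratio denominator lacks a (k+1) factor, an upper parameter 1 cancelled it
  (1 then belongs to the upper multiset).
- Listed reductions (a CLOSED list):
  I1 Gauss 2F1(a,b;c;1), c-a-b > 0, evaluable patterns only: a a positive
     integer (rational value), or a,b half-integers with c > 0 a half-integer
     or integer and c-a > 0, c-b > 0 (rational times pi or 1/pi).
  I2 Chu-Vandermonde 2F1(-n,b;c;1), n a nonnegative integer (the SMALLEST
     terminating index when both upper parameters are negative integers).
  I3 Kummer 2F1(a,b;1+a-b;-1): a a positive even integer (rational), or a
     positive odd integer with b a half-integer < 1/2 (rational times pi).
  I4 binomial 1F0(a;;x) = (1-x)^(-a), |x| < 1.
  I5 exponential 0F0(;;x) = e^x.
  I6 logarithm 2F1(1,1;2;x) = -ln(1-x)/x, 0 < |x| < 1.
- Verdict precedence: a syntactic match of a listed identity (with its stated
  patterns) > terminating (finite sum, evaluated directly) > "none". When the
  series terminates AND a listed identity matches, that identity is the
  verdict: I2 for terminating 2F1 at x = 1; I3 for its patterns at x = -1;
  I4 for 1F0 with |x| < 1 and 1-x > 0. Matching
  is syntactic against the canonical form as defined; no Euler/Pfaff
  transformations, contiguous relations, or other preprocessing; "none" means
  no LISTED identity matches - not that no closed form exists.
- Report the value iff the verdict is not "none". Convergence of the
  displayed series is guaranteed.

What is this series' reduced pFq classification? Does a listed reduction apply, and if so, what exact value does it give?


Canonical form: C = -8 times 2F1 with upper {-\frac{3}{2}, 1}, lower {\frac{7}{2}}, x = -1. Verdict: this is the Kummer evaluation I3 (x = -1; c = \frac{7}{2} equals 1+a-b for upper {-\frac{3}{2}, 1}: listed pattern). Exact value: \left(-\frac{15}{4}\right) \cdot \pi.

Key observation: x = -1 and the running product (C = -8) telescopes to a rising factorial.
Term ratio: r(k) = -1 * (k-\frac{3}{2}) (k+1) / [(k+\frac{7}{2}) (k+1)] ; factor over Q: parameters, x = -1, and C = -8.


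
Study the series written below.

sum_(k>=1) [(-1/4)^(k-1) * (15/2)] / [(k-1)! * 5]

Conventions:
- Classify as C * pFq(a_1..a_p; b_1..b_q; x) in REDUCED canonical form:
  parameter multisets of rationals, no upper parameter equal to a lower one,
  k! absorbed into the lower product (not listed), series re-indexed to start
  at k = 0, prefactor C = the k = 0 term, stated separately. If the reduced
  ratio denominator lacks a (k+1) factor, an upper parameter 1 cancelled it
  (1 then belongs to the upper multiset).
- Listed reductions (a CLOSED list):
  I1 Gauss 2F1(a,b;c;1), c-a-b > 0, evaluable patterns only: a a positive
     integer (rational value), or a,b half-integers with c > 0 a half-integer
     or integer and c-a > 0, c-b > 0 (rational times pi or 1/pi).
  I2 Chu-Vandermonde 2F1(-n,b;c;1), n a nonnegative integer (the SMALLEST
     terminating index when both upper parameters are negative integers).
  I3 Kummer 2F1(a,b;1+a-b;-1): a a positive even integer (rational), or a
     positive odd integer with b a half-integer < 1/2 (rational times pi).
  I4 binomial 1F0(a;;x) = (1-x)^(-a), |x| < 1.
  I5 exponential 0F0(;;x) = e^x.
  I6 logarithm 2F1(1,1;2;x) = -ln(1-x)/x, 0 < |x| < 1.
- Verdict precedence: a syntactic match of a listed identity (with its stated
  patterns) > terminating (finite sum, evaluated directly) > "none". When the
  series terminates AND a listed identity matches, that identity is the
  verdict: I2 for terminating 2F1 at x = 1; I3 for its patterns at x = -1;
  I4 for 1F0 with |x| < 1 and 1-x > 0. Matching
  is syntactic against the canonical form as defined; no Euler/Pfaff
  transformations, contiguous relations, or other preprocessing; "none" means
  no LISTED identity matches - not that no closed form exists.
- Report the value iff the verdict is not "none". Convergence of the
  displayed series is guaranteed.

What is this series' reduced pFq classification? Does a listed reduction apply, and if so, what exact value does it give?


The series (x = -1/4) is 0F0: upper {-}, lower {-}, prefactor 3/2. Verdict: exponential (I5) applies (the 0F0 exponential series at x = -1/4). Its exact value is (3/2) * e^(-1/4).

The tell: t_0 being 3/2, the constant factors (prefactor 3/2) combine into one prefactor.
Adjacent-term ratio: r(k) = (-1/4) * 1 / [(k+1)] - rational in k, leading ratio (-1/4); with t_0 = 3/2, classification follows.


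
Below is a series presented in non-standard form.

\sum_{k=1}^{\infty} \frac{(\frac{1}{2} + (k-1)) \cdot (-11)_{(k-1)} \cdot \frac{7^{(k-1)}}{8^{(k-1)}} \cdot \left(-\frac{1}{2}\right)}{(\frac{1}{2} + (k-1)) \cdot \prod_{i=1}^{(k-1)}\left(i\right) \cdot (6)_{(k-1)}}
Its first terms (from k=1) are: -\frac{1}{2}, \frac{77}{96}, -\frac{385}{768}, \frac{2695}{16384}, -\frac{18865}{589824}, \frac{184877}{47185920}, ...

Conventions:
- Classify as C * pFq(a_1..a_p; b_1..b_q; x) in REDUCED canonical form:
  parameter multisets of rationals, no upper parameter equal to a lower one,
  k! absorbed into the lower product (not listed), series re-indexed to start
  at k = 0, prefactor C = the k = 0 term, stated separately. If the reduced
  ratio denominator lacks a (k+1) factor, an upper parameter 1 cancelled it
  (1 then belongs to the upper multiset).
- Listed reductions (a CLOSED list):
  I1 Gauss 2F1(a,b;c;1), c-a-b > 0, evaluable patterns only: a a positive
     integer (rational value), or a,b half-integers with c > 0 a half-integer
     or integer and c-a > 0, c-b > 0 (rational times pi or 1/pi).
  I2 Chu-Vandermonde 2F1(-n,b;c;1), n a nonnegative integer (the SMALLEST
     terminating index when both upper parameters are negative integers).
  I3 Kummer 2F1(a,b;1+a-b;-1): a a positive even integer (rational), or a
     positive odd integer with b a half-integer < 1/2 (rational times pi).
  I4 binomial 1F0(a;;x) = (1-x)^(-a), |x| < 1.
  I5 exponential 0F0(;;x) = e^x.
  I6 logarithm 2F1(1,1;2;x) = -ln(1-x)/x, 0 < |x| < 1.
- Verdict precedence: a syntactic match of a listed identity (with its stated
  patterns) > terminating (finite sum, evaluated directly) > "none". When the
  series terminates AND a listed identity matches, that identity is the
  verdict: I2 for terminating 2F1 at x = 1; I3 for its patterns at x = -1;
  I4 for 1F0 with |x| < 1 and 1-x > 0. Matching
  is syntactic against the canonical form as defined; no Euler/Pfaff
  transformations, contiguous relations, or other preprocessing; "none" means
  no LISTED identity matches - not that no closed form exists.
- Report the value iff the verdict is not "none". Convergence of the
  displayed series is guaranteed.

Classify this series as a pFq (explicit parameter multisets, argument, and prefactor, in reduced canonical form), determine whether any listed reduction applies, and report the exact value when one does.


The series (x = \frac{7}{8}) is 1F1: upper {-11}, lower {6}, prefactor -\frac{1}{2}. Verdict: terminating - upper -11 stops the sum at k = 11; the 12 terms are added exactly. Sum: -\frac{428535937112507569}{6792343031749017600}.

Structural cue: with t_0 = -\frac{1}{2}, the two geometric factors (C = -1/2) combine into one argument.
Ratio: r(k) = \frac{7}{8} * (k-11) / [(k+6) (k+1)] - poly over poly, x = \frac{7}{8} from leading terms; C = -\frac{1}{2} at k = 0.


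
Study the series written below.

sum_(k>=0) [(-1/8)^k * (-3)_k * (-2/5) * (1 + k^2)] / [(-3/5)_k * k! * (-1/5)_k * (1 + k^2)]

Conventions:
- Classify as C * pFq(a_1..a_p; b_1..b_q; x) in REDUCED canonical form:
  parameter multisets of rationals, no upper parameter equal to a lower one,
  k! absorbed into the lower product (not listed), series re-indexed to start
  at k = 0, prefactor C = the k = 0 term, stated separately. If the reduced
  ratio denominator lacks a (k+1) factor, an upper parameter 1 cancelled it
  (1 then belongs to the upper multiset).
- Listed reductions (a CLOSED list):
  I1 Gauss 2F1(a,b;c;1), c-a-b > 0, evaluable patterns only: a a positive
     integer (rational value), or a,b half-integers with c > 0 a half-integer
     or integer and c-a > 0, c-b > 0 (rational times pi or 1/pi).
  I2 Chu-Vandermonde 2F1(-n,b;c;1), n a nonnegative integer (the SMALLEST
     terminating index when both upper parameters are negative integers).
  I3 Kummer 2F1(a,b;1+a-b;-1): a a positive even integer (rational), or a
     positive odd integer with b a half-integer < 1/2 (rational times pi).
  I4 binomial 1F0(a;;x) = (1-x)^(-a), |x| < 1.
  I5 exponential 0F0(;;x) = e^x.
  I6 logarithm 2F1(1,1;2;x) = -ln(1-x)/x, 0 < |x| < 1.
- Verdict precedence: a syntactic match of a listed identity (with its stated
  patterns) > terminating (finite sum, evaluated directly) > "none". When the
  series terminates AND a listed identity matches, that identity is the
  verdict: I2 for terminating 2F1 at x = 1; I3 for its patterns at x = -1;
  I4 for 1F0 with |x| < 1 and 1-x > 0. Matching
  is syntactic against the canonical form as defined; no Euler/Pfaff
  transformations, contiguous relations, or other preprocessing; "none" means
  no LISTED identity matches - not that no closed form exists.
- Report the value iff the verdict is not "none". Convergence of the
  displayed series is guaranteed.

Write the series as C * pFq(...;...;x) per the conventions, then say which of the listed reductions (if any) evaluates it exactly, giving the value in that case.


Key observation: x = (-1/8) and striking the common factor k^2 + 1 reduces the term (C = -2/5).
Consecutive-term ratio: r(k) = (-1/8) * (k-3) / [(k-3/5) (k-1/5) (k+1)] - rational in k. x = (-1/8); t_0 = -2/5; negate the roots.

This is -2/5 * 1F2(-3; -3/5, -1/5; -1/8) in reduced canonical form. Verdict: terminating - the sum ends at index 3 because -3 is a negative integer; exact evaluation follows. Value: -4153969/1935360.


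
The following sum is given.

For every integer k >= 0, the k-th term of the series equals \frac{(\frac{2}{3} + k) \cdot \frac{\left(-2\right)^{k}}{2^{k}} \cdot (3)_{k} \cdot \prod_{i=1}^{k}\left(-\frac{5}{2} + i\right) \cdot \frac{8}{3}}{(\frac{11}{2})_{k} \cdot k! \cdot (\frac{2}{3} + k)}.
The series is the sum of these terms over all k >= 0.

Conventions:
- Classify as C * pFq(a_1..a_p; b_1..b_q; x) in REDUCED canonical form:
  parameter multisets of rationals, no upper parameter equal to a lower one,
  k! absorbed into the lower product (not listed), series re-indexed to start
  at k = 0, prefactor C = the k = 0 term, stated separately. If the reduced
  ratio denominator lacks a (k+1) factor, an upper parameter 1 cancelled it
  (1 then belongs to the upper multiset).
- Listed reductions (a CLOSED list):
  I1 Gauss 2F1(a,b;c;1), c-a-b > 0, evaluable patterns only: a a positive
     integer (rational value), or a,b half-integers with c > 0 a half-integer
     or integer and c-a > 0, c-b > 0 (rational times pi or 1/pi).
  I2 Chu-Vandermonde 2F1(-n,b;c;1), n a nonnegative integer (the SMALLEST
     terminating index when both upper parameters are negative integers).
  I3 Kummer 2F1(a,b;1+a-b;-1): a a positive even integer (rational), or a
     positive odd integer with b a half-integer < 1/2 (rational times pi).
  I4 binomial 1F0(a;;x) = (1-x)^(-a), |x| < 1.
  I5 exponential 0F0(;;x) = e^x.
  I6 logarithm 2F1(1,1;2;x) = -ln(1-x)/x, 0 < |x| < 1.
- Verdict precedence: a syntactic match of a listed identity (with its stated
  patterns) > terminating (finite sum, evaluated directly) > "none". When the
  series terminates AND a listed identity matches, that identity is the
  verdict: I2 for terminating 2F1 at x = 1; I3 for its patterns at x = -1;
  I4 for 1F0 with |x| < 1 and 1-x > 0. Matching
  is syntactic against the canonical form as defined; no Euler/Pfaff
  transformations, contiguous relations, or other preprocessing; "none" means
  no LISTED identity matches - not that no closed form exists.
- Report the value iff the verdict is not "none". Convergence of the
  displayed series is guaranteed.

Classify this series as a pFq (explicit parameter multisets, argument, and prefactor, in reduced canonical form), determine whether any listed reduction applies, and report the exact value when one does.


Classification (C = \frac{8}{3}): 2F1 with upper {-\frac{3}{2}, 3}, lower {\frac{11}{2}}, argument x = -1. Verdict: Kummer's theorem (I3) matches (x = -1; c = \frac{11}{2} equals 1+a-b for upper {-\frac{3}{2}, 3}: listed pattern). Hence: \frac{105}{64} \cdot \pi.

Key observation: t_0 = \frac{8}{3} here, and the factor k + 2/3 cancels (top and bottom), leaving C = 8/3, x = -1.
Ratio: r(k) = -1 * (k-\frac{3}{2}) (k+3) / [(k+\frac{11}{2}) (k+1)] - rational in k, leading ratio -1; with t_0 = \frac{8}{3}, classification follows.


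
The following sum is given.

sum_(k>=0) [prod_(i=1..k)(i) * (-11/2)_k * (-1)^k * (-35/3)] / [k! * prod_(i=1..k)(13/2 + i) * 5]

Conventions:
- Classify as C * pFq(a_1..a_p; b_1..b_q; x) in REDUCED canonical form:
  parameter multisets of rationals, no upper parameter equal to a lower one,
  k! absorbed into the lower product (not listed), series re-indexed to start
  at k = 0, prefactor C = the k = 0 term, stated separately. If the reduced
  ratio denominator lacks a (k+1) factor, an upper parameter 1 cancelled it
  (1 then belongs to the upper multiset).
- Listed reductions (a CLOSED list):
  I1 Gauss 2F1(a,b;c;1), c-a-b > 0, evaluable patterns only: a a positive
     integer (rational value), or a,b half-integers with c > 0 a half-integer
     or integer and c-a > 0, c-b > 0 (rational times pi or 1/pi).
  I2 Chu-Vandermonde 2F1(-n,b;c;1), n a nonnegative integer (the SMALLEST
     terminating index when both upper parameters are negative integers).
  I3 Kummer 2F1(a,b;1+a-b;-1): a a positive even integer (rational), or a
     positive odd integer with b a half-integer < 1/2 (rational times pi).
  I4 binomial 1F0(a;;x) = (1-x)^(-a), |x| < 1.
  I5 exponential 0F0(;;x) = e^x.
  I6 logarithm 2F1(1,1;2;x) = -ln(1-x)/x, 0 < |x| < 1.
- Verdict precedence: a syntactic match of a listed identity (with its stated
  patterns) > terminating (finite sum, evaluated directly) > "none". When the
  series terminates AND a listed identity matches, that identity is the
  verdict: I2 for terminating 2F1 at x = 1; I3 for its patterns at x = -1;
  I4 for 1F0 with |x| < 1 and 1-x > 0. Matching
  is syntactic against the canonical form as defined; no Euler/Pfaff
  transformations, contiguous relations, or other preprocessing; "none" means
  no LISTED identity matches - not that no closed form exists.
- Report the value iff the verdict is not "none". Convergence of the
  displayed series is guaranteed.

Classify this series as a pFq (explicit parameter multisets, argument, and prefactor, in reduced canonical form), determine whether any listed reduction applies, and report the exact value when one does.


At argument -1: a 2F1 with upper {-11/2, 1}, lower {15/2}, scaled by C = -7/3. Verdict (x = -1): the Kummer evaluation I3 applies (x = -1; c = 15/2 equals 1+a-b for upper {-11/2, 1}: listed pattern). Exact value: (-7007/4096) * pi.

Structural cue: from the first term -7/3: the running product (prefactor -7/3) telescopes to a rising factorial.
Ratio: r(k) = (-1) * (k-11/2) (k+1) / [(k+15/2) (k+1)] - rational in k. x = (-1); t_0 = -7/3; negate the roots.


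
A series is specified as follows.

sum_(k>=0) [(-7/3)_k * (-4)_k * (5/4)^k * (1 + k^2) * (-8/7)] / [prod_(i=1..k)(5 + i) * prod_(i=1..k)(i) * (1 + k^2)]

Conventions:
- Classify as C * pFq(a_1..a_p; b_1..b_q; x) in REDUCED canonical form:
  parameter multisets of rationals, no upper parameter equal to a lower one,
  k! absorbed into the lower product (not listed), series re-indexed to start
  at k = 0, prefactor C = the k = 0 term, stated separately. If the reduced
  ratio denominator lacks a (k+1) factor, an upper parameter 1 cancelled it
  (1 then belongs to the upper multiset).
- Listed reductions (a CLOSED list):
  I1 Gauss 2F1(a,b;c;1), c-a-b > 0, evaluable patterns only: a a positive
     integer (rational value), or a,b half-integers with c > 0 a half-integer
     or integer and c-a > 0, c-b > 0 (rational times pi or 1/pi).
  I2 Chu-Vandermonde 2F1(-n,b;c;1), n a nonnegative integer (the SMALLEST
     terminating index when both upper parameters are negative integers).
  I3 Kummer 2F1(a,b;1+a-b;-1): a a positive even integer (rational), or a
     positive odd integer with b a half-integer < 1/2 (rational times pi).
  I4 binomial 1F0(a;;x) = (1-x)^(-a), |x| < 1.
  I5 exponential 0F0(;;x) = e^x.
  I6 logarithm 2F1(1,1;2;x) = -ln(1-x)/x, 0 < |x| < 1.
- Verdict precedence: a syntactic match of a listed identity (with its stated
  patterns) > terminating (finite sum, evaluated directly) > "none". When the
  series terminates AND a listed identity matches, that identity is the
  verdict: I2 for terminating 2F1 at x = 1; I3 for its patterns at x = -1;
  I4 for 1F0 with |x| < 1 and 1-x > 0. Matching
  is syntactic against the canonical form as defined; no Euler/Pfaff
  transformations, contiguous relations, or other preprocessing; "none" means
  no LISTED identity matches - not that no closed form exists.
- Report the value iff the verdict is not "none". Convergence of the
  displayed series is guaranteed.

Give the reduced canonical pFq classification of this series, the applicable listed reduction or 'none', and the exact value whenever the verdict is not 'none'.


x = 5/4 here; the reduced form reads 2F1, upper {-4, -7/3}, lower {6}, C = -8/7. Verdict: terminating - no listed pattern fits, but -4 in the upper list cuts the series at k = 4; direct evaluation. Its exact value is -585857/139968.

The tell: t_0 = -8/7 here, and the product of the first k integers (prefactor -8/7) is k!.
Consecutive-term ratio: r(k) = (5/4) * (k-4) (k-7/3) / [(k+6) (k+1)] - rational; roots negated = parameters, x = (5/4), C = -8/7.


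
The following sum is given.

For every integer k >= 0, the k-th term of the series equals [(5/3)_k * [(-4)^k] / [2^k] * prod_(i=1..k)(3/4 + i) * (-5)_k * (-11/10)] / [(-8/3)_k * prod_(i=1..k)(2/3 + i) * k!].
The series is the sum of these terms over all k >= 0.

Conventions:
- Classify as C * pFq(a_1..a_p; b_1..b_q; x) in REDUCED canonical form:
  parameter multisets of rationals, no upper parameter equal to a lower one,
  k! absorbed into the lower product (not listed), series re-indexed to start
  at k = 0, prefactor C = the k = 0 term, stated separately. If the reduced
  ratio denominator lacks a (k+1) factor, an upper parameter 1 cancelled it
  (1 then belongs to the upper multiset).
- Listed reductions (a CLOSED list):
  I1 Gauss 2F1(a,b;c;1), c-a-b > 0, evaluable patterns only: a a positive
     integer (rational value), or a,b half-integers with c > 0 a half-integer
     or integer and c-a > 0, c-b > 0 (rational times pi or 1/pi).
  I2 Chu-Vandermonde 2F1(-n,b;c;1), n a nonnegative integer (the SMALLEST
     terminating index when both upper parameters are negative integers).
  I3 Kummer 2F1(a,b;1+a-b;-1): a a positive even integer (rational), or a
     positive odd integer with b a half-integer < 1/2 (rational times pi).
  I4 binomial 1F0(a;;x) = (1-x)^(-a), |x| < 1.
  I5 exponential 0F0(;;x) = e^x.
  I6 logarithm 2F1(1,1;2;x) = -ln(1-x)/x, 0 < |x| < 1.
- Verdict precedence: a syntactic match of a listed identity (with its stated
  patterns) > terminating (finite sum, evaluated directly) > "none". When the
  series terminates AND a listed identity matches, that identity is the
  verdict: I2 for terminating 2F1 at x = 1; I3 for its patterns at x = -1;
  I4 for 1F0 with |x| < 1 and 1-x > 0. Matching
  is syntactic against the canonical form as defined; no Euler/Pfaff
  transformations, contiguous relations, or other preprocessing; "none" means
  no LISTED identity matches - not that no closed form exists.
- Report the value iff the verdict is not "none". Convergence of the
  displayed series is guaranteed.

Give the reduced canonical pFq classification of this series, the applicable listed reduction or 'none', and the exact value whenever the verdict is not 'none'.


Key step: with t_0 = -11/10, the two k-th powers (C = -11/10) combine into one argument.
Step ratio: r(k) = (-2) * (k-5) (k+7/4) / [(k-8/3) (k+1)] - poly over poly, x = (-2) from leading terms; C = -11/10 at k = 0.

Canonical form: C = -11/10 times 2F1 with upper {-5, 7/4}, lower {-8/3}, x = -2. Verdict: terminating - the sum ends at index 5 because -5 is a negative integer; exact evaluation follows. Its exact value is 436381979/20480.


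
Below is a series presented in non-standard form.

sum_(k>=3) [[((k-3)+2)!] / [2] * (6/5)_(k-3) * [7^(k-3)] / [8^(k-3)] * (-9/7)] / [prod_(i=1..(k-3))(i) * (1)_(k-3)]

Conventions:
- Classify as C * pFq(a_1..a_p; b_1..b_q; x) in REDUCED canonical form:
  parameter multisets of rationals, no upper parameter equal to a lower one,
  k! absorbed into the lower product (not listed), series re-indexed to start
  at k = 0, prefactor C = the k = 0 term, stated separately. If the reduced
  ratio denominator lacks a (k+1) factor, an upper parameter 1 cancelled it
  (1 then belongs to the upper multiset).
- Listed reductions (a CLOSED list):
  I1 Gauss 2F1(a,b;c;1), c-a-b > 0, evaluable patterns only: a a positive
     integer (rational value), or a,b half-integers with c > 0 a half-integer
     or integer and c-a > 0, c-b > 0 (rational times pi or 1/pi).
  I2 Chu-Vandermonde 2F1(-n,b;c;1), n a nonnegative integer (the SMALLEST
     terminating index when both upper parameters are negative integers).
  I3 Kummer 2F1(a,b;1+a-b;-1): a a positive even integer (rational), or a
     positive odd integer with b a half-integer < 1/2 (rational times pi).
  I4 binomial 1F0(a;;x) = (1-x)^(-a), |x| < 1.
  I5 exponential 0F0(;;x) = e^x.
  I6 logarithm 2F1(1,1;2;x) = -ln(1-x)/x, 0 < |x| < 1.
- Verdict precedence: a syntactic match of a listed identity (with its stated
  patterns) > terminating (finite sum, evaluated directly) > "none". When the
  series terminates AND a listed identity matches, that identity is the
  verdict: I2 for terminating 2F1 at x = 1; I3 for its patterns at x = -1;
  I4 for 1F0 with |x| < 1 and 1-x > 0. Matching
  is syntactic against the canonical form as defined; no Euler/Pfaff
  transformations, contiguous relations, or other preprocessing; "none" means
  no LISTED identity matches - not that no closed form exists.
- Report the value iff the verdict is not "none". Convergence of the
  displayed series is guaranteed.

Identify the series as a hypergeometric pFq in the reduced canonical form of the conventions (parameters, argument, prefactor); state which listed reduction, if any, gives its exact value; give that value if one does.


x = 7/8 here; the reduced form reads 2F1, upper {6/5, 3}, lower {1}, C = -9/7. Verdict: none - at argument 7/8 the multisets {6/5, 3} ; {1} match no listed identity.

Key observation: x = (7/8) and the factorial ratio (prefactor -9/7) (k+a-1)!/(a-1)! is a rising factorial (a)_k.
Step ratio: r(k) = (7/8) * (k+6/5) (k+3) / [(k+1) (k+1)] - poly over poly, x = (7/8) from leading terms; C = -9/7 at k = 0.


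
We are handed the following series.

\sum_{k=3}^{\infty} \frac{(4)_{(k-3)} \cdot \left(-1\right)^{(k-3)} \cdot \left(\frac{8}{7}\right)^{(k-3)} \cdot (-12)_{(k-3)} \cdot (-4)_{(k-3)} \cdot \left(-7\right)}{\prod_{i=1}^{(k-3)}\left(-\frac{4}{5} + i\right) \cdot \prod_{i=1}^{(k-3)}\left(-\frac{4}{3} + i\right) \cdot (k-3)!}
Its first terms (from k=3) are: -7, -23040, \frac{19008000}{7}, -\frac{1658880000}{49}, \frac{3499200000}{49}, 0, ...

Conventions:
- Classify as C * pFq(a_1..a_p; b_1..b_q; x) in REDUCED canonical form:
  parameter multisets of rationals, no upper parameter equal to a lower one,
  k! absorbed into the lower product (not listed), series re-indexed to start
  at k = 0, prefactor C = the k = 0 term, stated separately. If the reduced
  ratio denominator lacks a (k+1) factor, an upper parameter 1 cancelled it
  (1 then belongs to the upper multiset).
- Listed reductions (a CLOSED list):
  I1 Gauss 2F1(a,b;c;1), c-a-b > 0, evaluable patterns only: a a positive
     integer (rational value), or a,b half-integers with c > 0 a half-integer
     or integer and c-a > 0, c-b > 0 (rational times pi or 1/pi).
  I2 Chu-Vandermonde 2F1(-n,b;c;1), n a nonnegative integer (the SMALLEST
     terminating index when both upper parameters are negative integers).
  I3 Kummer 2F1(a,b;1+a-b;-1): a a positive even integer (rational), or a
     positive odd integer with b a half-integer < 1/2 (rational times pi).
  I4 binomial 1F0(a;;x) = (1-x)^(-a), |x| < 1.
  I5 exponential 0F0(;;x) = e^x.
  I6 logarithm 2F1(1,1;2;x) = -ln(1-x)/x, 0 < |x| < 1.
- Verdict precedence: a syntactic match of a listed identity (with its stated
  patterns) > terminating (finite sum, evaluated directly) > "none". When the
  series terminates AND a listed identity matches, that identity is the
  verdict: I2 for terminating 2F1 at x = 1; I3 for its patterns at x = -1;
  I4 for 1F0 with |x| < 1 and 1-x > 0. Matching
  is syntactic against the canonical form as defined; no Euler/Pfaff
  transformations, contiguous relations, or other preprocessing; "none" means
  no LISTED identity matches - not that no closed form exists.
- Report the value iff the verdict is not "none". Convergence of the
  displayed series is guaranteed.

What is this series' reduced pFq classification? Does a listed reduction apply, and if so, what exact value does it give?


At argument -\frac{8}{7}: a 3F2 with upper {-12, -4, 4}, lower {-\frac{1}{3}, \frac{1}{5}}, scaled by C = -7. Verdict: terminating (-4 upstairs). 5 nonzero terms in all; added directly. Hence: \frac{1972246697}{49}.

First insight: t_0 = -7 here, and the lower running product (C = -7) is a rising factorial.
Consecutive-term ratio: r(k) = -\frac{8}{7} * (k-12) (k-4) (k+4) / [(k-\frac{1}{3}) (k+\frac{1}{5}) (k+1)] - rational in k, leading ratio -\frac{8}{7}; with t_0 = -7, classification follows.


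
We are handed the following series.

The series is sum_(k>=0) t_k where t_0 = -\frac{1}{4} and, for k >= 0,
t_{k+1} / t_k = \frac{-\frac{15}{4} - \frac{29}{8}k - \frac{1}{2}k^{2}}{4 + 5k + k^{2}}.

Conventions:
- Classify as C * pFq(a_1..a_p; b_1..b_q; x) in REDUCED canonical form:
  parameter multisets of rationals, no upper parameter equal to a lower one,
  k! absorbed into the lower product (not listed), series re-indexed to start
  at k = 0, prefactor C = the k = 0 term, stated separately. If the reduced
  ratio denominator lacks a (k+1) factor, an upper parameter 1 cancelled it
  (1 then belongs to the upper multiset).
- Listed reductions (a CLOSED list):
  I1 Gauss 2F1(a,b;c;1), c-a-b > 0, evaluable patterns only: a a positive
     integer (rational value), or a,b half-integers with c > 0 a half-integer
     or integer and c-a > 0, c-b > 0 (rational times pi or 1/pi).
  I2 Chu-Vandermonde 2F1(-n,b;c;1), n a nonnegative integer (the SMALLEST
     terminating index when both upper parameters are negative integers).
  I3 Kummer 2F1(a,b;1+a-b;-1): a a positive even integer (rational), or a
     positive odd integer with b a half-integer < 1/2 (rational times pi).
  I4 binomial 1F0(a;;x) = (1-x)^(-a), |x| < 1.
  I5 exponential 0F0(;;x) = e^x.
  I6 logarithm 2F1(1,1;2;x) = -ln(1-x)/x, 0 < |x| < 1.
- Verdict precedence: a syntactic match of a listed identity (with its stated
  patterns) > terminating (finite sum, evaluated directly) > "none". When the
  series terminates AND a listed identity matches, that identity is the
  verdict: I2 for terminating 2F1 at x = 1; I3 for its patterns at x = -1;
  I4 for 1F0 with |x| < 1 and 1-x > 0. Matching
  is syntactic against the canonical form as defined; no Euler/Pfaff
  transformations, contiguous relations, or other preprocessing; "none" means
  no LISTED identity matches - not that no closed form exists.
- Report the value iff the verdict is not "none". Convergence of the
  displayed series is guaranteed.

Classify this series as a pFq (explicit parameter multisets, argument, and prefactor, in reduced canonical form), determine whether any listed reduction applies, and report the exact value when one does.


This is -\frac{1}{4} * 2F1(\frac{5}{4}, 6; 4; -\frac{1}{2}) in reduced canonical form. Verdict: none. A 2F1 with upper {\frac{5}{4}, 6} fits none of I1-I6 at x = -\frac{1}{2}; the sum runs forever.

First insight: from the first term -\frac{1}{4}: the expanded ratio factors over Q; prefactor -1/4, roots give parameters.
Step ratio: r(k) = -\frac{1}{2} * (k+\frac{5}{4}) (k+6) / [(k+4) (k+1)] ; factor over Q: parameters, x = -\frac{1}{2}, and C = -\frac{1}{4}.


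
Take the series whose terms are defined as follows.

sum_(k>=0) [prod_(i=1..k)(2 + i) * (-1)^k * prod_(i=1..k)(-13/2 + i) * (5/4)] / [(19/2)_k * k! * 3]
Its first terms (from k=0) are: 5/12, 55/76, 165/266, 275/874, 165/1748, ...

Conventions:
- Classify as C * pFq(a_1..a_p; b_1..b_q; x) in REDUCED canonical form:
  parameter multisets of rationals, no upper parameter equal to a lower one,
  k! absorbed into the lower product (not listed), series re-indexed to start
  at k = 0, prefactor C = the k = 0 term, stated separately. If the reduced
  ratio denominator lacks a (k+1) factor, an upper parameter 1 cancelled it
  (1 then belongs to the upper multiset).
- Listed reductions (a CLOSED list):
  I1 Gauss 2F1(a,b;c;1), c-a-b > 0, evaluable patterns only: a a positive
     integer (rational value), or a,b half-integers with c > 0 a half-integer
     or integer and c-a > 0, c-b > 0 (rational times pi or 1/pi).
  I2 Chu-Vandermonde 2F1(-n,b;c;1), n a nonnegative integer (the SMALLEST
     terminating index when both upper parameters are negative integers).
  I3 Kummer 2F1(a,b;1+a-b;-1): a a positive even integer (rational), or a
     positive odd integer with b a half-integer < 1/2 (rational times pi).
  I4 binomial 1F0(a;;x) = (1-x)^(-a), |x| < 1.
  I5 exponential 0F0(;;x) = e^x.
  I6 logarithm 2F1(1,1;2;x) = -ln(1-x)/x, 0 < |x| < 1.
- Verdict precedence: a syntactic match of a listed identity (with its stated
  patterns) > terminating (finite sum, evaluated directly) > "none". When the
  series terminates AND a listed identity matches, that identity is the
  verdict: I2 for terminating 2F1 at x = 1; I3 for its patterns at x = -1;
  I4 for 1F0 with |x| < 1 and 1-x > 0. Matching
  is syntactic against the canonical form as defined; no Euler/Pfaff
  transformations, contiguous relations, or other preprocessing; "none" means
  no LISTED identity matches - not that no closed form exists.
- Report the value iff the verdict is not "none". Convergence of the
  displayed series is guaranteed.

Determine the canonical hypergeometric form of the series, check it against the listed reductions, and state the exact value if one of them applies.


With C = 5/12: the canonical form is 2F1(-11/2, 3; 19/2; -1). Verdict: Kummer (I3) fires (x = -1; c = 19/2 equals 1+a-b for upper {-11/2, 3}: listed pattern). Its exact value is (182325/262144) * pi.

Structural cue: with t_0 = 5/12, the constant factors (prefactor 5/12) combine into one prefactor.
Adjacent-term ratio: r(k) = (-1) * (k-11/2) (k+3) / [(k+19/2) (k+1)] - rational in k. x = (-1); t_0 = 5/12; negate the roots.
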